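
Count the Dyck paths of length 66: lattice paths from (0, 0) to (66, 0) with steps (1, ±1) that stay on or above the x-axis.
C_33 = 212336130412243110

These Dyck paths are counted by the Catalan number C_n = (1/(n + 1)) · C(2n, n). For n = 33: C_33 = (1/34) · C(66, 33) = 7219428434016265740/34 = 212336130412243110.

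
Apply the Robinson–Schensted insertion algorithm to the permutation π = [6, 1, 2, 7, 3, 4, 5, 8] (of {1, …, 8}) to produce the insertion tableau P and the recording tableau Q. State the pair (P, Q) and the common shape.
P = [1, 2, 3, 4, 5, 8] / [6, 7];  Q = [1, 3, 4, 6, 7, 8] / [2, 5];  common shape = (6, 2)

Row-insert the values π_1, π_2, … into P one at a time, bumping the leftmost entry strictly greater than the inserted value down to the next row. The recording tableau Q records, in position (i, j), the step at which that cell was added to P.
  Insert 6 (step 1): P = [6];  Q = [1]
  Insert 1 (step 2): P = [1] / [6];  Q = [1] / [2]
  Insert 2 (step 3): P = [1, 2] / [6];  Q = [1, 3] / [2]
  Insert 7 (step 4): P = [1, 2, 7] / [6];  Q = [1, 3, 4] / [2]
  Insert 3 (step 5): P = [1, 2, 3] / [6, 7];  Q = [1, 3, 4] / [2, 5]
  Insert 4 (step 6): P = [1, 2, 3, 4] / [6, 7];  Q = [1, 3, 4, 6] / [2, 5]
  Insert 5 (step 7): P = [1, 2, 3, 4, 5] / [6, 7];  Q = [1, 3, 4, 6, 7] / [2, 5]
  Insert 8 (step 8): P = [1, 2, 3, 4, 5, 8] / [6, 7];  Q = [1, 3, 4, 6, 7, 8] / [2, 5]
Final shape: (6, 2).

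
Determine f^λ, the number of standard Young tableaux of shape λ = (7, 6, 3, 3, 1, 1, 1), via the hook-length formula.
# SYT of shape (7, 6, 3, 3, 1, 1, 1) = 2387616000

Hook-length formula: f^λ = n! / Π hook(c), product over all cells c of the Young diagram. For λ = (7, 6, 3, 3, 1, 1, 1), n = 22 boxes. Hook lengths by row (left-to-right, top-to-bottom): [13, 9, 8, 5, 4, 3, 1]; [11, 7, 6, 3, 2, 1]; [7, 3, 2]; [6, 2, 1]; [3]; [2]; [1]. Product of hooks = 470762772480. So f^λ = 22! / 470762772480 = 1124000727777607680000 / 470762772480 = 2387616000.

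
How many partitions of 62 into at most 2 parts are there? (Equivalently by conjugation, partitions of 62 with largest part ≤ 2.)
p(62, parts ≤ 2) = 32

Use the recurrence p(n, m) = p(n, m−1) + p(n−m, m): either the largest part is < m (count p(n, m−1)) or the largest part is exactly m (remove one copy of m, count p(n−m, m)). With p(0, ·) = 1 this gives p(62, parts ≤ 2) = 32. (By conjugating Young diagrams, this also counts partitions of 62 into at most 2 parts.)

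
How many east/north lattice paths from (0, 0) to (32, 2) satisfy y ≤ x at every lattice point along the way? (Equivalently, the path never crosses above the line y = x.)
Number of paths = 527

By the reflection principle (André's argument), the number of monotone paths to (32, 2) with n ≤ m that never go above y = x is C(34, 32) − C(34, 33) = 561 − 34 = 527.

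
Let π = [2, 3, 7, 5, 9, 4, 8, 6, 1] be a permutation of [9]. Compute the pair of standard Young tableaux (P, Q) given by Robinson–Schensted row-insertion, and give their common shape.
P = [1, 3, 4, 6] / [2, 8] / [5, 9] / [7];  Q = [1, 2, 3, 5] / [4, 7] / [6, 8] / [9];  common shape = (4, 2, 2, 1)

Row-insert the values π_1, π_2, … into P one at a time, bumping the leftmost entry strictly greater than the inserted value down to the next row. The recording tableau Q records, in position (i, j), the step at which that cell was added to P.
  Insert 2 (step 1): P = [2];  Q = [1]
  Insert 3 (step 2): P = [2, 3];  Q = [1, 2]
  Insert 7 (step 3): P = [2, 3, 7];  Q = [1, 2, 3]
  Insert 5 (step 4): P = [2, 3, 5] / [7];  Q = [1, 2, 3] / [4]
  Insert 9 (step 5): P = [2, 3, 5, 9] / [7];  Q = [1, 2, 3, 5] / [4]
  Insert 4 (step 6): P = [2, 3, 4, 9] / [5] / [7];  Q = [1, 2, 3, 5] / [4] / [6]
  Insert 8 (step 7): P = [2, 3, 4, 8] / [5, 9] / [7];  Q = [1, 2, 3, 5] / [4, 7] / [6]
  Insert 6 (step 8): P = [2, 3, 4, 6] / [5, 8] / [7, 9];  Q = [1, 2, 3, 5] / [4, 7] / [6, 8]
  Insert 1 (step 9): P = [1, 3, 4, 6] / [2, 8] / [5, 9] / [7];  Q = [1, 2, 3, 5] / [4, 7] / [6, 8] / [9]
Final shape: (4, 2, 2, 1).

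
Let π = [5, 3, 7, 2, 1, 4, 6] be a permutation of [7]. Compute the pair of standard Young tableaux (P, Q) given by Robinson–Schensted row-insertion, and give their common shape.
P = [1, 4, 6] / [2, 7] / [3] / [5];  Q = [1, 3, 7] / [2, 6] / [4] / [5];  common shape = (3, 2, 1, 1)

Row-insert the values π_1, π_2, … into P one at a time, bumping the leftmost entry strictly greater than the inserted value down to the next row. The recording tableau Q records, in position (i, j), the step at which that cell was added to P.
  Insert 5 (step 1): P = [5];  Q = [1]
  Insert 3 (step 2): P = [3] / [5];  Q = [1] / [2]
  Insert 7 (step 3): P = [3, 7] / [5];  Q = [1, 3] / [2]
  Insert 2 (step 4): P = [2, 7] / [3] / [5];  Q = [1, 3] / [2] / [4]
  Insert 1 (step 5): P = [1, 7] / [2] / [3] / [5];  Q = [1, 3] / [2] / [4] / [5]
  Insert 4 (step 6): P = [1, 4] / [2, 7] / [3] / [5];  Q = [1, 3] / [2, 6] / [4] / [5]
  Insert 6 (step 7): P = [1, 4, 6] / [2, 7] / [3] / [5];  Q = [1, 3, 7] / [2, 6] / [4] / [5]
Final shape: (3, 2, 1, 1).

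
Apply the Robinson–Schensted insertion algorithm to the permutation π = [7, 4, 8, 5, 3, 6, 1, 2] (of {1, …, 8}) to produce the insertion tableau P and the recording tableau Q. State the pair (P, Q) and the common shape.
P = [1, 2, 6] / [3, 5] / [4, 8] / [7];  Q = [1, 3, 6] / [2, 4] / [5, 8] / [7];  common shape = (3, 2, 2, 1)

Row-insert the values π_1, π_2, … into P one at a time, bumping the leftmost entry strictly greater than the inserted value down to the next row. The recording tableau Q records, in position (i, j), the step at which that cell was added to P.
  Insert 7 (step 1): P = [7];  Q = [1]
  Insert 4 (step 2): P = [4] / [7];  Q = [1] / [2]
  Insert 8 (step 3): P = [4, 8] / [7];  Q = [1, 3] / [2]
  Insert 5 (step 4): P = [4, 5] / [7, 8];  Q = [1, 3] / [2, 4]
  Insert 3 (step 5): P = [3, 5] / [4, 8] / [7];  Q = [1, 3] / [2, 4] / [5]
  Insert 6 (step 6): P = [3, 5, 6] / [4, 8] / [7];  Q = [1, 3, 6] / [2, 4] / [5]
  Insert 1 (step 7): P = [1, 5, 6] / [3, 8] / [4] / [7];  Q = [1, 3, 6] / [2, 4] / [5] / [7]
  Insert 2 (step 8): P = [1, 2, 6] / [3, 5] / [4, 8] / [7];  Q = [1, 3, 6] / [2, 4] / [5, 8] / [7]
Final shape: (3, 2, 2, 1).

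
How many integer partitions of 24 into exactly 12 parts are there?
p(24, 12 parts) = 77

Partitions of n into exactly k parts are in bijection with partitions of n − k into at most k parts (subtract 1 from each part). So p(24, exactly 12) = p(12, parts ≤ 12). Computing via the recurrence p(m, j) = p(m, j−1) + p(m−j, j) gives 77.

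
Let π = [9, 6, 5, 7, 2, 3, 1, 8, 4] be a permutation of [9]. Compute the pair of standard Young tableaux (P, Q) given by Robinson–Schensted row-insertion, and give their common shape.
P = [1, 3, 4] / [2, 7, 8] / [5] / [6] / [9];  Q = [1, 4, 8] / [2, 6, 9] / [3] / [5] / [7];  common shape = (3, 3, 1, 1, 1)

Row-insert the values π_1, π_2, … into P one at a time, bumping the leftmost entry strictly greater than the inserted value down to the next row. The recording tableau Q records, in position (i, j), the step at which that cell was added to P.
  Insert 9 (step 1): P = [9];  Q = [1]
  Insert 6 (step 2): P = [6] / [9];  Q = [1] / [2]
  Insert 5 (step 3): P = [5] / [6] / [9];  Q = [1] / [2] / [3]
  Insert 7 (step 4): P = [5, 7] / [6] / [9];  Q = [1, 4] / [2] / [3]
  Insert 2 (step 5): P = [2, 7] / [5] / [6] / [9];  Q = [1, 4] / [2] / [3] / [5]
  Insert 3 (step 6): P = [2, 3] / [5, 7] / [6] / [9];  Q = [1, 4] / [2, 6] / [3] / [5]
  Insert 1 (step 7): P = [1, 3] / [2, 7] / [5] / [6] / [9];  Q = [1, 4] / [2, 6] / [3] / [5] / [7]
  Insert 8 (step 8): P = [1, 3, 8] / [2, 7] / [5] / [6] / [9];  Q = [1, 4, 8] / [2, 6] / [3] / [5] / [7]
  Insert 4 (step 9): P = [1, 3, 4] / [2, 7, 8] / [5] / [6] / [9];  Q = [1, 4, 8] / [2, 6, 9] / [3] / [5] / [7]
Final shape: (3, 3, 1, 1, 1).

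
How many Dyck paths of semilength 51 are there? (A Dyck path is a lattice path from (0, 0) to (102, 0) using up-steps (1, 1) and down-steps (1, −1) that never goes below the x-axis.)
C_51 = 7684785670514316385230816156

These Dyck paths are counted by the Catalan number C_n = (1/(n + 1)) · C(2n, n). For n = 51: C_51 = (1/52) · C(102, 51) = 399608854866744452032002440112/52 = 7684785670514316385230816156.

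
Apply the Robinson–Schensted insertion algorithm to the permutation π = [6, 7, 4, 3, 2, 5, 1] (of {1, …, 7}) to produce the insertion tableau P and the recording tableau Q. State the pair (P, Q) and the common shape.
P = [1, 5] / [2, 7] / [3] / [4] / [6];  Q = [1, 2] / [3, 6] / [4] / [5] / [7];  common shape = (2, 2, 1, 1, 1)

Row-insert the values π_1, π_2, … into P one at a time, bumping the leftmost entry strictly greater than the inserted value down to the next row. The recording tableau Q records, in position (i, j), the step at which that cell was added to P.
  Insert 6 (step 1): P = [6];  Q = [1]
  Insert 7 (step 2): P = [6, 7];  Q = [1, 2]
  Insert 4 (step 3): P = [4, 7] / [6];  Q = [1, 2] / [3]
  Insert 3 (step 4): P = [3, 7] / [4] / [6];  Q = [1, 2] / [3] / [4]
  Insert 2 (step 5): P = [2, 7] / [3] / [4] / [6];  Q = [1, 2] / [3] / [4] / [5]
  Insert 5 (step 6): P = [2, 5] / [3, 7] / [4] / [6];  Q = [1, 2] / [3, 6] / [4] / [5]
  Insert 1 (step 7): P = [1, 5] / [2, 7] / [3] / [4] / [6];  Q = [1, 2] / [3, 6] / [4] / [5] / [7]
Final shape: (2, 2, 1, 1, 1).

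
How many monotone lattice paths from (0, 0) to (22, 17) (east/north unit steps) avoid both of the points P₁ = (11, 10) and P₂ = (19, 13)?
Number of paths = 29675142726

Inclusion–exclusion. Total paths: C(39, 22) = 51021117810. Through P₁: C(21, 11)·C(18, 11) = 11224833984. Through P₂: C(32, 19)·C(7, 3) = 12158076000. Since P₁ is strictly southwest of P₂, a monotone path through both must visit P₁ then P₂; paths through both = C(21, 11)·C(11, 8)·C(7, 3) = 2036934900. Avoid both = 51021117810 − 11224833984 − 12158076000 + 2036934900 = 29675142726.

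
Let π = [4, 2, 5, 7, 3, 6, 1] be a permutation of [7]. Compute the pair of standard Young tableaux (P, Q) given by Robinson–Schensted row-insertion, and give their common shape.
P = [1, 3, 6] / [2, 5, 7] / [4];  Q = [1, 3, 4] / [2, 5, 6] / [7];  common shape = (3, 3, 1)

Row-insert the values π_1, π_2, … into P one at a time, bumping the leftmost entry strictly greater than the inserted value down to the next row. The recording tableau Q records, in position (i, j), the step at which that cell was added to P.
  Insert 4 (step 1): P = [4];  Q = [1]
  Insert 2 (step 2): P = [2] / [4];  Q = [1] / [2]
  Insert 5 (step 3): P = [2, 5] / [4];  Q = [1, 3] / [2]
  Insert 7 (step 4): P = [2, 5, 7] / [4];  Q = [1, 3, 4] / [2]
  Insert 3 (step 5): P = [2, 3, 7] / [4, 5];  Q = [1, 3, 4] / [2, 5]
  Insert 6 (step 6): P = [2, 3, 6] / [4, 5, 7];  Q = [1, 3, 4] / [2, 5, 6]
  Insert 1 (step 7): P = [1, 3, 6] / [2, 5, 7] / [4];  Q = [1, 3, 4] / [2, 5, 6] / [7]
Final shape: (3, 3, 1).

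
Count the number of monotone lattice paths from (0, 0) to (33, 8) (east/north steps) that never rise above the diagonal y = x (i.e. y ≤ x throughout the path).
Number of paths = 73066305

By the reflection principle (André's argument), the number of monotone paths to (33, 8) with n ≤ m that never go above y = x is C(41, 33) − C(41, 34) = 95548245 − 22481940 = 73066305.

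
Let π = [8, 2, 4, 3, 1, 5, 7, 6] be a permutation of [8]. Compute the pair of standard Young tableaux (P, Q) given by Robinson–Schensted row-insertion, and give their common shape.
P = [1, 3, 5, 6] / [2, 7] / [4] / [8];  Q = [1, 3, 6, 7] / [2, 8] / [4] / [5];  common shape = (4, 2, 1, 1)

Row-insert the values π_1, π_2, … into P one at a time, bumping the leftmost entry strictly greater than the inserted value down to the next row. The recording tableau Q records, in position (i, j), the step at which that cell was added to P.
  Insert 8 (step 1): P = [8];  Q = [1]
  Insert 2 (step 2): P = [2] / [8];  Q = [1] / [2]
  Insert 4 (step 3): P = [2, 4] / [8];  Q = [1, 3] / [2]
  Insert 3 (step 4): P = [2, 3] / [4] / [8];  Q = [1, 3] / [2] / [4]
  Insert 1 (step 5): P = [1, 3] / [2] / [4] / [8];  Q = [1, 3] / [2] / [4] / [5]
  Insert 5 (step 6): P = [1, 3, 5] / [2] / [4] / [8];  Q = [1, 3, 6] / [2] / [4] / [5]
  Insert 7 (step 7): P = [1, 3, 5, 7] / [2] / [4] / [8];  Q = [1, 3, 6, 7] / [2] / [4] / [5]
  Insert 6 (step 8): P = [1, 3, 5, 6] / [2, 7] / [4] / [8];  Q = [1, 3, 6, 7] / [2, 8] / [4] / [5]
Final shape: (4, 2, 1, 1).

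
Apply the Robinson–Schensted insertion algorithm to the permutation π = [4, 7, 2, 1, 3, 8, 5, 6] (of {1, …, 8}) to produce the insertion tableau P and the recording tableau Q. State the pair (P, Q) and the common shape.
P = [1, 3, 5, 6] / [2, 7, 8] / [4];  Q = [1, 2, 6, 8] / [3, 5, 7] / [4];  common shape = (4, 3, 1)

Row-insert the values π_1, π_2, … into P one at a time, bumping the leftmost entry strictly greater than the inserted value down to the next row. The recording tableau Q records, in position (i, j), the step at which that cell was added to P.
  Insert 4 (step 1): P = [4];  Q = [1]
  Insert 7 (step 2): P = [4, 7];  Q = [1, 2]
  Insert 2 (step 3): P = [2, 7] / [4];  Q = [1, 2] / [3]
  Insert 1 (step 4): P = [1, 7] / [2] / [4];  Q = [1, 2] / [3] / [4]
  Insert 3 (step 5): P = [1, 3] / [2, 7] / [4];  Q = [1, 2] / [3, 5] / [4]
  Insert 8 (step 6): P = [1, 3, 8] / [2, 7] / [4];  Q = [1, 2, 6] / [3, 5] / [4]
  Insert 5 (step 7): P = [1, 3, 5] / [2, 7, 8] / [4];  Q = [1, 2, 6] / [3, 5, 7] / [4]
  Insert 6 (step 8): P = [1, 3, 5, 6] / [2, 7, 8] / [4];  Q = [1, 2, 6, 8] / [3, 5, 7] / [4]
Final shape: (4, 3, 1).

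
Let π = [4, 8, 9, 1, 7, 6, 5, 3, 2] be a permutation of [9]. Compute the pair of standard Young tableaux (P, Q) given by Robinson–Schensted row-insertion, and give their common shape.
P = [1, 2, 9] / [3, 5] / [4] / [6] / [7] / [8];  Q = [1, 2, 3] / [4, 5] / [6] / [7] / [8] / [9];  common shape = (3, 2, 1, 1, 1, 1)

Row-insert the values π_1, π_2, … into P one at a time, bumping the leftmost entry strictly greater than the inserted value down to the next row. The recording tableau Q records, in position (i, j), the step at which that cell was added to P.
  Insert 4 (step 1): P = [4];  Q = [1]
  Insert 8 (step 2): P = [4, 8];  Q = [1, 2]
  Insert 9 (step 3): P = [4, 8, 9];  Q = [1, 2, 3]
  Insert 1 (step 4): P = [1, 8, 9] / [4];  Q = [1, 2, 3] / [4]
  Insert 7 (step 5): P = [1, 7, 9] / [4, 8];  Q = [1, 2, 3] / [4, 5]
  Insert 6 (step 6): P = [1, 6, 9] / [4, 7] / [8];  Q = [1, 2, 3] / [4, 5] / [6]
  Insert 5 (step 7): P = [1, 5, 9] / [4, 6] / [7] / [8];  Q = [1, 2, 3] / [4, 5] / [6] / [7]
  Insert 3 (step 8): P = [1, 3, 9] / [4, 5] / [6] / [7] / [8];  Q = [1, 2, 3] / [4, 5] / [6] / [7] / [8]
  Insert 2 (step 9): P = [1, 2, 9] / [3, 5] / [4] / [6] / [7] / [8];  Q = [1, 2, 3] / [4, 5] / [6] / [7] / [8] / [9]
Final shape: (3, 2, 1, 1, 1, 1).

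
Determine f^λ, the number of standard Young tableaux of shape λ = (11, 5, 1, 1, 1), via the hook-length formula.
# SYT of shape (11, 5, 1, 1, 1) = 1234506

Hook-length formula: f^λ = n! / Π hook(c), product over all cells c of the Young diagram. For λ = (11, 5, 1, 1, 1), n = 19 boxes. Hook lengths by row (left-to-right, top-to-bottom): [15, 11, 10, 9, 8, 6, 5, 4, 3, 2, 1]; [8, 4, 3, 2, 1]; [3]; [2]; [1]. Product of hooks = 98537472000. So f^λ = 19! / 98537472000 = 121645100408832000 / 98537472000 = 1234506.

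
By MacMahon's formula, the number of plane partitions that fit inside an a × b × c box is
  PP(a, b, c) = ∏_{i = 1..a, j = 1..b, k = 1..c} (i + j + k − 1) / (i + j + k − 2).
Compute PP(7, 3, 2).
PP(7, 3, 2) = 4950

Evaluate the triple product over i = 1..7, j = 1..3, k = 1..2. The factors are (2/1) · (3/2) · (3/2) · (4/3) · (4/3) · (5/4) · (3/2) · (4/3) · … (42 factors total). The numerators and denominators telescope so the product is an integer; carrying out the multiplication exactly gives PP(7, 3, 2) = 4950.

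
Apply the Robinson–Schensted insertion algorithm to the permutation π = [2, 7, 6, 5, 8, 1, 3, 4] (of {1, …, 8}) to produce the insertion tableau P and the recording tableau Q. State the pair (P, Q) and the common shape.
P = [1, 3, 4] / [2, 5, 8] / [6] / [7];  Q = [1, 2, 5] / [3, 7, 8] / [4] / [6];  common shape = (3, 3, 1, 1)

Row-insert the values π_1, π_2, … into P one at a time, bumping the leftmost entry strictly greater than the inserted value down to the next row. The recording tableau Q records, in position (i, j), the step at which that cell was added to P.
  Insert 2 (step 1): P = [2];  Q = [1]
  Insert 7 (step 2): P = [2, 7];  Q = [1, 2]
  Insert 6 (step 3): P = [2, 6] / [7];  Q = [1, 2] / [3]
  Insert 5 (step 4): P = [2, 5] / [6] / [7];  Q = [1, 2] / [3] / [4]
  Insert 8 (step 5): P = [2, 5, 8] / [6] / [7];  Q = [1, 2, 5] / [3] / [4]
  Insert 1 (step 6): P = [1, 5, 8] / [2] / [6] / [7];  Q = [1, 2, 5] / [3] / [4] / [6]
  Insert 3 (step 7): P = [1, 3, 8] / [2, 5] / [6] / [7];  Q = [1, 2, 5] / [3, 7] / [4] / [6]
  Insert 4 (step 8): P = [1, 3, 4] / [2, 5, 8] / [6] / [7];  Q = [1, 2, 5] / [3, 7, 8] / [4] / [6]
Final shape: (3, 3, 1, 1).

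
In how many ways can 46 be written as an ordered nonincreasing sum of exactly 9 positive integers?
p(46, 9 parts) = 8824

Partitions of n into exactly k parts are in bijection with partitions of n − k into at most k parts (subtract 1 from each part). So p(46, exactly 9) = p(37, parts ≤ 9). Computing via the recurrence p(m, j) = p(m, j−1) + p(m−j, j) gives 8824.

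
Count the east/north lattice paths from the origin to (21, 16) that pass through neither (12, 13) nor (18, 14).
Number of paths = 7381373670

Inclusion–exclusion. Total paths: C(37, 21) = 12875774670. Through P₁: C(25, 12)·C(12, 9) = 1144066000. Through P₂: C(32, 18)·C(5, 3) = 4714356000. Since P₁ is strictly southwest of P₂, a monotone path through both must visit P₁ then P₂; paths through both = C(25, 12)·C(7, 6)·C(5, 3) = 364021000. Avoid both = 12875774670 − 1144066000 − 4714356000 + 364021000 = 7381373670.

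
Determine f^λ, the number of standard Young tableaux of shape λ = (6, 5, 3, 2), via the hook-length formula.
# SYT of shape (6, 5, 3, 2) = 500500

Hook-length formula: f^λ = n! / Π hook(c), product over all cells c of the Young diagram. For λ = (6, 5, 3, 2), n = 16 boxes. Hook lengths by row (left-to-right, top-to-bottom): [9, 8, 6, 4, 3, 1]; [7, 6, 4, 2, 1]; [4, 3, 1]; [2, 1]. Product of hooks = 41803776. So f^λ = 16! / 41803776 = 20922789888000 / 41803776 = 500500.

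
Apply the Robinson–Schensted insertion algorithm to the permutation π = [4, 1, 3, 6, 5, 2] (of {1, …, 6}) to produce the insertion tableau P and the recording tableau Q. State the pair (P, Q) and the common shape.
P = [1, 2, 5] / [3, 6] / [4];  Q = [1, 3, 4] / [2, 5] / [6];  common shape = (3, 2, 1)

Row-insert the values π_1, π_2, … into P one at a time, bumping the leftmost entry strictly greater than the inserted value down to the next row. The recording tableau Q records, in position (i, j), the step at which that cell was added to P.
  Insert 4 (step 1): P = [4];  Q = [1]
  Insert 1 (step 2): P = [1] / [4];  Q = [1] / [2]
  Insert 3 (step 3): P = [1, 3] / [4];  Q = [1, 3] / [2]
  Insert 6 (step 4): P = [1, 3, 6] / [4];  Q = [1, 3, 4] / [2]
  Insert 5 (step 5): P = [1, 3, 5] / [4, 6];  Q = [1, 3, 4] / [2, 5]
  Insert 2 (step 6): P = [1, 2, 5] / [3, 6] / [4];  Q = [1, 3, 4] / [2, 5] / [6]
Final shape: (3, 2, 1).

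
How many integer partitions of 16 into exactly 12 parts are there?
p(16, 12 parts) = 5

Partitions of n into exactly k parts ↔ partitions of n − k into at most k parts (subtract 1 from each part). For n = 16, k = 12, the partitions are: 5+1+1+1+1+1+1+1+1+1+1+1, 4+2+1+1+1+1+1+1+1+1+1+1, 3+3+1+1+1+1+1+1+1+1+1+1, 3+2+2+1+1+1+1+1+1+1+1+1, 2+2+2+2+1+1+1+1+1+1+1+1. Count = 5.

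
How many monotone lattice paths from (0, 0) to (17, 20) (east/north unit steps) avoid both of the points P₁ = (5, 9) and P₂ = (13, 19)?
Number of paths = 11899658134

Inclusion–exclusion. Total paths: C(37, 17) = 15905368710. Through P₁: C(14, 5)·C(23, 12) = 2706860156. Through P₂: C(32, 13)·C(5, 4) = 1736868000. Since P₁ is strictly southwest of P₂, a monotone path through both must visit P₁ then P₂; paths through both = C(14, 5)·C(18, 8)·C(5, 4) = 438017580. Avoid both = 15905368710 − 2706860156 − 1736868000 + 438017580 = 11899658134.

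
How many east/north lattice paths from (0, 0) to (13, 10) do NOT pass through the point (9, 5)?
Number of paths = 891814

Total paths from (0, 0) to (13, 10): C(23, 13) = 1144066. Paths through (9, 5): (paths (0, 0) → (9, 5)) × (paths (9, 5) → (13, 10)) = C(14, 9) · C(9, 4) = 2002 · 126 = 252252. Avoidance count = 1144066 − 252252 = 891814.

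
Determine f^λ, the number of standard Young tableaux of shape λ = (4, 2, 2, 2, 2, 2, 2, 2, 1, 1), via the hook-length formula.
# SYT of shape (4, 2, 2, 2, 2, 2, 2, 2, 1, 1) = 1534896

Hook-length formula: f^λ = n! / Π hook(c), product over all cells c of the Young diagram. For λ = (4, 2, 2, 2, 2, 2, 2, 2, 1, 1), n = 20 boxes. Hook lengths by row (left-to-right, top-to-bottom): [13, 10, 2, 1]; [10, 7]; [9, 6]; [8, 5]; [7, 4]; [6, 3]; [5, 2]; [4, 1]; [2]; [1]. Product of hooks = 1585059840000. So f^λ = 20! / 1585059840000 = 2432902008176640000 / 1585059840000 = 1534896.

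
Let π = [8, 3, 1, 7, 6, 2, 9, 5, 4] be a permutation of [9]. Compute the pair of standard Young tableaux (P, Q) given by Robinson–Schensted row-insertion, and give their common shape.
P = [1, 2, 4] / [3, 5, 9] / [6] / [7] / [8];  Q = [1, 4, 7] / [2, 5, 8] / [3] / [6] / [9];  common shape = (3, 3, 1, 1, 1)

Row-insert the values π_1, π_2, … into P one at a time, bumping the leftmost entry strictly greater than the inserted value down to the next row. The recording tableau Q records, in position (i, j), the step at which that cell was added to P.
  Insert 8 (step 1): P = [8];  Q = [1]
  Insert 3 (step 2): P = [3] / [8];  Q = [1] / [2]
  Insert 1 (step 3): P = [1] / [3] / [8];  Q = [1] / [2] / [3]
  Insert 7 (step 4): P = [1, 7] / [3] / [8];  Q = [1, 4] / [2] / [3]
  Insert 6 (step 5): P = [1, 6] / [3, 7] / [8];  Q = [1, 4] / [2, 5] / [3]
  Insert 2 (step 6): P = [1, 2] / [3, 6] / [7] / [8];  Q = [1, 4] / [2, 5] / [3] / [6]
  Insert 9 (step 7): P = [1, 2, 9] / [3, 6] / [7] / [8];  Q = [1, 4, 7] / [2, 5] / [3] / [6]
  Insert 5 (step 8): P = [1, 2, 5] / [3, 6, 9] / [7] / [8];  Q = [1, 4, 7] / [2, 5, 8] / [3] / [6]
  Insert 4 (step 9): P = [1, 2, 4] / [3, 5, 9] / [6] / [7] / [8];  Q = [1, 4, 7] / [2, 5, 8] / [3] / [6] / [9]
Final shape: (3, 3, 1, 1, 1).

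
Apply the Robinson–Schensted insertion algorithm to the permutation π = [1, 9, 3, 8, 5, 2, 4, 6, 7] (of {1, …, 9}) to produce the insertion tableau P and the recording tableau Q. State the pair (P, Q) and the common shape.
P = [1, 2, 4, 6, 7] / [3, 5] / [8] / [9];  Q = [1, 2, 4, 8, 9] / [3, 7] / [5] / [6];  common shape = (5, 2, 1, 1)

Row-insert the values π_1, π_2, … into P one at a time, bumping the leftmost entry strictly greater than the inserted value down to the next row. The recording tableau Q records, in position (i, j), the step at which that cell was added to P.
  Insert 1 (step 1): P = [1];  Q = [1]
  Insert 9 (step 2): P = [1, 9];  Q = [1, 2]
  Insert 3 (step 3): P = [1, 3] / [9];  Q = [1, 2] / [3]
  Insert 8 (step 4): P = [1, 3, 8] / [9];  Q = [1, 2, 4] / [3]
  Insert 5 (step 5): P = [1, 3, 5] / [8] / [9];  Q = [1, 2, 4] / [3] / [5]
  Insert 2 (step 6): P = [1, 2, 5] / [3] / [8] / [9];  Q = [1, 2, 4] / [3] / [5] / [6]
  Insert 4 (step 7): P = [1, 2, 4] / [3, 5] / [8] / [9];  Q = [1, 2, 4] / [3, 7] / [5] / [6]
  Insert 6 (step 8): P = [1, 2, 4, 6] / [3, 5] / [8] / [9];  Q = [1, 2, 4, 8] / [3, 7] / [5] / [6]
  Insert 7 (step 9): P = [1, 2, 4, 6, 7] / [3, 5] / [8] / [9];  Q = [1, 2, 4, 8, 9] / [3, 7] / [5] / [6]
Final shape: (5, 2, 1, 1).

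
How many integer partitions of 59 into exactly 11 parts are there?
p(59, 11 parts) = 61903

Partitions of n into exactly k parts are in bijection with partitions of n − k into at most k parts (subtract 1 from each part). So p(59, exactly 11) = p(48, parts ≤ 11). Computing via the recurrence p(m, j) = p(m, j−1) + p(m−j, j) gives 61903.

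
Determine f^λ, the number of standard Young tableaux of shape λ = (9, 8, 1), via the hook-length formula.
# SYT of shape (9, 8, 1) = 70720

Hook-length formula: f^λ = n! / Π hook(c), product over all cells c of the Young diagram. For λ = (9, 8, 1), n = 18 boxes. Hook lengths by row (left-to-right, top-to-bottom): [11, 9, 8, 7, 6, 5, 4, 3, 1]; [9, 7, 6, 5, 4, 3, 2, 1]; [1]. Product of hooks = 90531302400. So f^λ = 18! / 90531302400 = 6402373705728000 / 90531302400 = 70720.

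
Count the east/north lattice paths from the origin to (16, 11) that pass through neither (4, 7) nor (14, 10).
Number of paths = 6836667

Inclusion–exclusion. Total paths: C(27, 16) = 13037895. Through P₁: C(11, 4)·C(16, 12) = 600600. Through P₂: C(24, 14)·C(3, 2) = 5883768. Since P₁ is strictly southwest of P₂, a monotone path through both must visit P₁ then P₂; paths through both = C(11, 4)·C(13, 10)·C(3, 2) = 283140. Avoid both = 13037895 − 600600 − 5883768 + 283140 = 6836667.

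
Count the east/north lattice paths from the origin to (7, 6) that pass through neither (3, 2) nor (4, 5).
Number of paths = 672

Inclusion–exclusion. Total paths: C(13, 7) = 1716. Through P₁: C(5, 3)·C(8, 4) = 700. Through P₂: C(9, 4)·C(4, 3) = 504. Since P₁ is strictly southwest of P₂, a monotone path through both must visit P₁ then P₂; paths through both = C(5, 3)·C(4, 1)·C(4, 3) = 160. Avoid both = 1716 − 700 − 504 + 160 = 672.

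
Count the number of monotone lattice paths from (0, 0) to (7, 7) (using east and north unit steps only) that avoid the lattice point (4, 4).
Number of paths = 2032

Total paths from (0, 0) to (7, 7): C(14, 7) = 3432. Paths through (4, 4): (paths (0, 0) → (4, 4)) × (paths (4, 4) → (7, 7)) = C(8, 4) · C(6, 3) = 70 · 20 = 1400. Avoidance count = 3432 − 1400 = 2032.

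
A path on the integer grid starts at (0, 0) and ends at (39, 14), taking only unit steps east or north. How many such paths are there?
Number of paths = 2403979904200

A monotone lattice path from (0, 0) to (39, 14) consists of 39 east steps and 14 north steps in some order, so it is determined by which 39 of the 53 steps are east. The count is C(53, 39) = 2403979904200.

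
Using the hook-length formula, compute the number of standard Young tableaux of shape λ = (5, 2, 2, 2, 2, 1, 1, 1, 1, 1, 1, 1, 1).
# SYT of shape (5, 2, 2, 2, 2, 1, 1, 1, 1, 1, 1, 1, 1) = 3770550

Hook-length formula: f^λ = n! / Π hook(c), product over all cells c of the Young diagram. For λ = (5, 2, 2, 2, 2, 1, 1, 1, 1, 1, 1, 1, 1), n = 21 boxes. Hook lengths by row (left-to-right, top-to-bottom): [17, 8, 3, 2, 1]; [13, 4]; [12, 3]; [11, 2]; [10, 1]; [8]; [7]; [6]; [5]; [4]; [3]; [2]; [1]. Product of hooks = 13549997260800. So f^λ = 21! / 13549997260800 = 51090942171709440000 / 13549997260800 = 3770550.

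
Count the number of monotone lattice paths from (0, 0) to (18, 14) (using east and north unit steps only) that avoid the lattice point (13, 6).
Number of paths = 436516716

Total paths from (0, 0) to (18, 14): C(32, 18) = 471435600. Paths through (13, 6): (paths (0, 0) → (13, 6)) × (paths (13, 6) → (18, 14)) = C(19, 13) · C(13, 5) = 27132 · 1287 = 34918884. Avoidance count = 471435600 − 34918884 = 436516716.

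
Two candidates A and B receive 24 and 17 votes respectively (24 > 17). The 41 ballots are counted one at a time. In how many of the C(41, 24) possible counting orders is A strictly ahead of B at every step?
Strict-lead orderings = 25880277150

Total orderings of the 41 votes with 24 for A: C(41, 24) = 151584480450. By the Bertrand ballot formula (Cycle Lemma / reflection principle), the number of orderings in which A is strictly ahead of B throughout is (p − q)/(p + q) · C(p + q, p) = (24 − 17)/(24 + 17) · 151584480450 = 25880277150.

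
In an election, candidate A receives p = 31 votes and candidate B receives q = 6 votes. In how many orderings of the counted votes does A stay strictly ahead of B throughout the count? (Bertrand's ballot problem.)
Strict-lead orderings = 1570800

Total orderings of the 37 votes with 31 for A: C(37, 31) = 2324784. By the Bertrand ballot formula (Cycle Lemma / reflection principle), the number of orderings in which A is strictly ahead of B throughout is (p − q)/(p + q) · C(p + q, p) = (31 − 6)/(31 + 6) · 2324784 = 1570800.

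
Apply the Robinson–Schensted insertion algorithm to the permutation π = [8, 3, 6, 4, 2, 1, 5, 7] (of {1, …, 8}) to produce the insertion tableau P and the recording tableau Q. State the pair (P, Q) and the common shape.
P = [1, 4, 5, 7] / [2] / [3] / [6] / [8];  Q = [1, 3, 7, 8] / [2] / [4] / [5] / [6];  common shape = (4, 1, 1, 1, 1)

Row-insert the values π_1, π_2, … into P one at a time, bumping the leftmost entry strictly greater than the inserted value down to the next row. The recording tableau Q records, in position (i, j), the step at which that cell was added to P.
  Insert 8 (step 1): P = [8];  Q = [1]
  Insert 3 (step 2): P = [3] / [8];  Q = [1] / [2]
  Insert 6 (step 3): P = [3, 6] / [8];  Q = [1, 3] / [2]
  Insert 4 (step 4): P = [3, 4] / [6] / [8];  Q = [1, 3] / [2] / [4]
  Insert 2 (step 5): P = [2, 4] / [3] / [6] / [8];  Q = [1, 3] / [2] / [4] / [5]
  Insert 1 (step 6): P = [1, 4] / [2] / [3] / [6] / [8];  Q = [1, 3] / [2] / [4] / [5] / [6]
  Insert 5 (step 7): P = [1, 4, 5] / [2] / [3] / [6] / [8];  Q = [1, 3, 7] / [2] / [4] / [5] / [6]
  Insert 7 (step 8): P = [1, 4, 5, 7] / [2] / [3] / [6] / [8];  Q = [1, 3, 7, 8] / [2] / [4] / [5] / [6]
Final shape: (4, 1, 1, 1, 1).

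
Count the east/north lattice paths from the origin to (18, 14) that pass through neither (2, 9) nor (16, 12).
Number of paths = 288010275

Inclusion–exclusion. Total paths: C(32, 18) = 471435600. Through P₁: C(11, 2)·C(21, 16) = 1119195. Through P₂: C(28, 16)·C(4, 2) = 182530530. Since P₁ is strictly southwest of P₂, a monotone path through both must visit P₁ then P₂; paths through both = C(11, 2)·C(17, 14)·C(4, 2) = 224400. Avoid both = 471435600 − 1119195 − 182530530 + 224400 = 288010275.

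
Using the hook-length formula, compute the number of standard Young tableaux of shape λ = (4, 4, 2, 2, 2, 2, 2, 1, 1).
# SYT of shape (4, 4, 2, 2, 2, 2, 2, 1, 1) = 13226850

Hook-length formula: f^λ = n! / Π hook(c), product over all cells c of the Young diagram. For λ = (4, 4, 2, 2, 2, 2, 2, 1, 1), n = 20 boxes. Hook lengths by row (left-to-right, top-to-bottom): [12, 9, 3, 2]; [11, 8, 2, 1]; [8, 5]; [7, 4]; [6, 3]; [5, 2]; [4, 1]; [2]; [1]. Product of hooks = 183936614400. So f^λ = 20! / 183936614400 = 2432902008176640000 / 183936614400 = 13226850.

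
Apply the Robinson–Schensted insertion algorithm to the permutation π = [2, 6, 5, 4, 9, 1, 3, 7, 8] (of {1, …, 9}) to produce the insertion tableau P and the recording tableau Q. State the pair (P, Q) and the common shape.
P = [1, 3, 7, 8] / [2, 4, 9] / [5] / [6];  Q = [1, 2, 5, 9] / [3, 7, 8] / [4] / [6];  common shape = (4, 3, 1, 1)

Row-insert the values π_1, π_2, … into P one at a time, bumping the leftmost entry strictly greater than the inserted value down to the next row. The recording tableau Q records, in position (i, j), the step at which that cell was added to P.
  Insert 2 (step 1): P = [2];  Q = [1]
  Insert 6 (step 2): P = [2, 6];  Q = [1, 2]
  Insert 5 (step 3): P = [2, 5] / [6];  Q = [1, 2] / [3]
  Insert 4 (step 4): P = [2, 4] / [5] / [6];  Q = [1, 2] / [3] / [4]
  Insert 9 (step 5): P = [2, 4, 9] / [5] / [6];  Q = [1, 2, 5] / [3] / [4]
  Insert 1 (step 6): P = [1, 4, 9] / [2] / [5] / [6];  Q = [1, 2, 5] / [3] / [4] / [6]
  Insert 3 (step 7): P = [1, 3, 9] / [2, 4] / [5] / [6];  Q = [1, 2, 5] / [3, 7] / [4] / [6]
  Insert 7 (step 8): P = [1, 3, 7] / [2, 4, 9] / [5] / [6];  Q = [1, 2, 5] / [3, 7, 8] / [4] / [6]
  Insert 8 (step 9): P = [1, 3, 7, 8] / [2, 4, 9] / [5] / [6];  Q = [1, 2, 5, 9] / [3, 7, 8] / [4] / [6]
Final shape: (4, 3, 1, 1).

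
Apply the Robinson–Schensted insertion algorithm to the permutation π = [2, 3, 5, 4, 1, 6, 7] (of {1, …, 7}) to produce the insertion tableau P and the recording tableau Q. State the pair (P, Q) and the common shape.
P = [1, 3, 4, 6, 7] / [2] / [5];  Q = [1, 2, 3, 6, 7] / [4] / [5];  common shape = (5, 1, 1)

Row-insert the values π_1, π_2, … into P one at a time, bumping the leftmost entry strictly greater than the inserted value down to the next row. The recording tableau Q records, in position (i, j), the step at which that cell was added to P.
  Insert 2 (step 1): P = [2];  Q = [1]
  Insert 3 (step 2): P = [2, 3];  Q = [1, 2]
  Insert 5 (step 3): P = [2, 3, 5];  Q = [1, 2, 3]
  Insert 4 (step 4): P = [2, 3, 4] / [5];  Q = [1, 2, 3] / [4]
  Insert 1 (step 5): P = [1, 3, 4] / [2] / [5];  Q = [1, 2, 3] / [4] / [5]
  Insert 6 (step 6): P = [1, 3, 4, 6] / [2] / [5];  Q = [1, 2, 3, 6] / [4] / [5]
  Insert 7 (step 7): P = [1, 3, 4, 6, 7] / [2] / [5];  Q = [1, 2, 3, 6, 7] / [4] / [5]
Final shape: (5, 1, 1).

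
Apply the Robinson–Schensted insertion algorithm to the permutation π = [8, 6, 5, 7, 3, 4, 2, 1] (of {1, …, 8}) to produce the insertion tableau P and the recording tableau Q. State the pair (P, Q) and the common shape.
P = [1, 4] / [2, 7] / [3] / [5] / [6] / [8];  Q = [1, 4] / [2, 6] / [3] / [5] / [7] / [8];  common shape = (2, 2, 1, 1, 1, 1)

Row-insert the values π_1, π_2, … into P one at a time, bumping the leftmost entry strictly greater than the inserted value down to the next row. The recording tableau Q records, in position (i, j), the step at which that cell was added to P.
  Insert 8 (step 1): P = [8];  Q = [1]
  Insert 6 (step 2): P = [6] / [8];  Q = [1] / [2]
  Insert 5 (step 3): P = [5] / [6] / [8];  Q = [1] / [2] / [3]
  Insert 7 (step 4): P = [5, 7] / [6] / [8];  Q = [1, 4] / [2] / [3]
  Insert 3 (step 5): P = [3, 7] / [5] / [6] / [8];  Q = [1, 4] / [2] / [3] / [5]
  Insert 4 (step 6): P = [3, 4] / [5, 7] / [6] / [8];  Q = [1, 4] / [2, 6] / [3] / [5]
  Insert 2 (step 7): P = [2, 4] / [3, 7] / [5] / [6] / [8];  Q = [1, 4] / [2, 6] / [3] / [5] / [7]
  Insert 1 (step 8): P = [1, 4] / [2, 7] / [3] / [5] / [6] / [8];  Q = [1, 4] / [2, 6] / [3] / [5] / [7] / [8]
Final shape: (2, 2, 1, 1, 1, 1).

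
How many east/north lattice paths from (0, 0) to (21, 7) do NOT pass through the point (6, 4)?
Number of paths = 1012680

Total paths from (0, 0) to (21, 7): C(28, 21) = 1184040. Paths through (6, 4): (paths (0, 0) → (6, 4)) × (paths (6, 4) → (21, 7)) = C(10, 6) · C(18, 15) = 210 · 816 = 171360. Avoidance count = 1184040 − 171360 = 1012680.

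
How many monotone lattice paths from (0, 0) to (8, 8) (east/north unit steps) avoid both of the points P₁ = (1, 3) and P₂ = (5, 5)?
Number of paths = 5862

Inclusion–exclusion. Total paths: C(16, 8) = 12870. Through P₁: C(4, 1)·C(12, 7) = 3168. Through P₂: C(10, 5)·C(6, 3) = 5040. Since P₁ is strictly southwest of P₂, a monotone path through both must visit P₁ then P₂; paths through both = C(4, 1)·C(6, 4)·C(6, 3) = 1200. Avoid both = 12870 − 3168 − 5040 + 1200 = 5862.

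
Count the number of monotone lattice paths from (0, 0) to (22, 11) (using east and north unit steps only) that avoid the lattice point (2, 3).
Number of paths = 162455670

Total paths from (0, 0) to (22, 11): C(33, 22) = 193536720. Paths through (2, 3): (paths (0, 0) → (2, 3)) × (paths (2, 3) → (22, 11)) = C(5, 2) · C(28, 20) = 10 · 3108105 = 31081050. Avoidance count = 193536720 − 31081050 = 162455670.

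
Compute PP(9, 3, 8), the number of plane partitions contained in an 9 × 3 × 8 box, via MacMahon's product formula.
PP(9, 3, 8) = 198520691512

Evaluate the triple product over i = 1..9, j = 1..3, k = 1..8. The factors are (2/1) · (3/2) · (4/3) · (5/4) · (6/5) · (7/6) · (8/7) · (9/8) · … (216 factors total). The numerators and denominators telescope so the product is an integer; carrying out the multiplication exactly gives PP(9, 3, 8) = 198520691512.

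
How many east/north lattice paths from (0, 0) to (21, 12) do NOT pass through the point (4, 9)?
Number of paths = 354002220

Total paths from (0, 0) to (21, 12): C(33, 21) = 354817320. Paths through (4, 9): (paths (0, 0) → (4, 9)) × (paths (4, 9) → (21, 12)) = C(13, 4) · C(20, 17) = 715 · 1140 = 815100. Avoidance count = 354817320 − 815100 = 354002220.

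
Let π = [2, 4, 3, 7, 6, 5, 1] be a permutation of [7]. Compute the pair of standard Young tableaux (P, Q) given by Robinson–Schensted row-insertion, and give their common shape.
P = [1, 3, 5] / [2, 6] / [4] / [7];  Q = [1, 2, 4] / [3, 5] / [6] / [7];  common shape = (3, 2, 1, 1)

Row-insert the values π_1, π_2, … into P one at a time, bumping the leftmost entry strictly greater than the inserted value down to the next row. The recording tableau Q records, in position (i, j), the step at which that cell was added to P.
  Insert 2 (step 1): P = [2];  Q = [1]
  Insert 4 (step 2): P = [2, 4];  Q = [1, 2]
  Insert 3 (step 3): P = [2, 3] / [4];  Q = [1, 2] / [3]
  Insert 7 (step 4): P = [2, 3, 7] / [4];  Q = [1, 2, 4] / [3]
  Insert 6 (step 5): P = [2, 3, 6] / [4, 7];  Q = [1, 2, 4] / [3, 5]
  Insert 5 (step 6): P = [2, 3, 5] / [4, 6] / [7];  Q = [1, 2, 4] / [3, 5] / [6]
  Insert 1 (step 7): P = [1, 3, 5] / [2, 6] / [4] / [7];  Q = [1, 2, 4] / [3, 5] / [6] / [7]
Final shape: (3, 2, 1, 1).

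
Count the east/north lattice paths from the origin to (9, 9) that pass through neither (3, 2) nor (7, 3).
Number of paths = 29500

Inclusion–exclusion. Total paths: C(18, 9) = 48620. Through P₁: C(5, 3)·C(13, 6) = 17160. Through P₂: C(10, 7)·C(8, 2) = 3360. Since P₁ is strictly southwest of P₂, a monotone path through both must visit P₁ then P₂; paths through both = C(5, 3)·C(5, 4)·C(8, 2) = 1400. Avoid both = 48620 − 17160 − 3360 + 1400 = 29500.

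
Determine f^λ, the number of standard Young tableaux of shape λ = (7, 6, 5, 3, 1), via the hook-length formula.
# SYT of shape (7, 6, 5, 3, 1) = 1551950400

Hook-length formula: f^λ = n! / Π hook(c), product over all cells c of the Young diagram. For λ = (7, 6, 5, 3, 1), n = 22 boxes. Hook lengths by row (left-to-right, top-to-bottom): [11, 9, 8, 6, 5, 3, 1]; [9, 7, 6, 4, 3, 1]; [7, 5, 4, 2, 1]; [4, 2, 1]; [1]. Product of hooks = 724250419200. So f^λ = 22! / 724250419200 = 1124000727777607680000 / 724250419200 = 1551950400.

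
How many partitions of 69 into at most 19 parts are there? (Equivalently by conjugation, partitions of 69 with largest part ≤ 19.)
p(69, parts ≤ 19) = 2510840

Use the recurrence p(n, m) = p(n, m−1) + p(n−m, m): either the largest part is < m (count p(n, m−1)) or the largest part is exactly m (remove one copy of m, count p(n−m, m)). With p(0, ·) = 1 this gives p(69, parts ≤ 19) = 2510840. (By conjugating Young diagrams, this also counts partitions of 69 into at most 19 parts.)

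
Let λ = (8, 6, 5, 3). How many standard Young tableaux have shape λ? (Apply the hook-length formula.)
# SYT of shape (8, 6, 5, 3) = 581981400

Hook-length formula: f^λ = n! / Π hook(c), product over all cells c of the Young diagram. For λ = (8, 6, 5, 3), n = 22 boxes. Hook lengths by row (left-to-right, top-to-bottom): [11, 10, 9, 7, 6, 4, 2, 1]; [8, 7, 6, 4, 3, 1]; [6, 5, 4, 2, 1]; [3, 2, 1]. Product of hooks = 1931334451200. So f^λ = 22! / 1931334451200 = 1124000727777607680000 / 1931334451200 = 581981400.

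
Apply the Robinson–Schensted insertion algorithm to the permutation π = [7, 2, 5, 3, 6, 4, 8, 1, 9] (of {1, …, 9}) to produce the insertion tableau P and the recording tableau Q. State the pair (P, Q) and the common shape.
P = [1, 3, 4, 8, 9] / [2, 6] / [5] / [7];  Q = [1, 3, 5, 7, 9] / [2, 6] / [4] / [8];  common shape = (5, 2, 1, 1)

Row-insert the values π_1, π_2, … into P one at a time, bumping the leftmost entry strictly greater than the inserted value down to the next row. The recording tableau Q records, in position (i, j), the step at which that cell was added to P.
  Insert 7 (step 1): P = [7];  Q = [1]
  Insert 2 (step 2): P = [2] / [7];  Q = [1] / [2]
  Insert 5 (step 3): P = [2, 5] / [7];  Q = [1, 3] / [2]
  Insert 3 (step 4): P = [2, 3] / [5] / [7];  Q = [1, 3] / [2] / [4]
  Insert 6 (step 5): P = [2, 3, 6] / [5] / [7];  Q = [1, 3, 5] / [2] / [4]
  Insert 4 (step 6): P = [2, 3, 4] / [5, 6] / [7];  Q = [1, 3, 5] / [2, 6] / [4]
  Insert 8 (step 7): P = [2, 3, 4, 8] / [5, 6] / [7];  Q = [1, 3, 5, 7] / [2, 6] / [4]
  Insert 1 (step 8): P = [1, 3, 4, 8] / [2, 6] / [5] / [7];  Q = [1, 3, 5, 7] / [2, 6] / [4] / [8]
  Insert 9 (step 9): P = [1, 3, 4, 8, 9] / [2, 6] / [5] / [7];  Q = [1, 3, 5, 7, 9] / [2, 6] / [4] / [8]
Final shape: (5, 2, 1, 1).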